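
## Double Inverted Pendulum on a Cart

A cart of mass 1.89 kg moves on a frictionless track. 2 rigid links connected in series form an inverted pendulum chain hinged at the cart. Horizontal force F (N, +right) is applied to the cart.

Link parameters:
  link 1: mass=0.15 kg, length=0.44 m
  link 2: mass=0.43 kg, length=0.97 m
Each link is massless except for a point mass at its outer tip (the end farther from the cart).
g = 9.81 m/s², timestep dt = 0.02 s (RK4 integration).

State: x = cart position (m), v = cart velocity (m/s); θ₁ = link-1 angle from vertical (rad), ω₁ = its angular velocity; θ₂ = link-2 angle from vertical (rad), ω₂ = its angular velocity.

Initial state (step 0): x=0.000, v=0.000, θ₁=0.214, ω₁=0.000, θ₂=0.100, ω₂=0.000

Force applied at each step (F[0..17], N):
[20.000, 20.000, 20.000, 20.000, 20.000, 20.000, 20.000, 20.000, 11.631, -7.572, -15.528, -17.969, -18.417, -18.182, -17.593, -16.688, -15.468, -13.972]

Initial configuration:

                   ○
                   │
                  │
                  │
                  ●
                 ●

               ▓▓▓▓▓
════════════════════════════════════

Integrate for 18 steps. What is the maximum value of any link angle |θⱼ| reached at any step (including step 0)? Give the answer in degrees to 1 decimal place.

apply F[0]=+20.000 → step 1: x=0.002, v=0.197, θ₁=0.212, ω₁=-0.178, θ₂=0.099, ω₂=-0.102
apply F[1]=+20.000 → step 2: x=0.008, v=0.394, θ₁=0.207, ω₁=-0.361, θ₂=0.096, ω₂=-0.202
apply F[2]=+20.000 → step 3: x=0.018, v=0.592, θ₁=0.198, ω₁=-0.556, θ₂=0.091, ω₂=-0.298
apply F[3]=+20.000 → step 4: x=0.032, v=0.791, θ₁=0.184, ω₁=-0.769, θ₂=0.084, ω₂=-0.388
apply F[4]=+20.000 → step 5: x=0.049, v=0.991, θ₁=0.167, ω₁=-1.007, θ₂=0.075, ω₂=-0.470
apply F[5]=+20.000 → step 6: x=0.071, v=1.193, θ₁=0.144, ω₁=-1.278, θ₂=0.065, ω₂=-0.539
apply F[6]=+20.000 → step 7: x=0.097, v=1.397, θ₁=0.115, ω₁=-1.591, θ₂=0.054, ω₂=-0.594
apply F[7]=+20.000 → step 8: x=0.127, v=1.603, θ₁=0.080, ω₁=-1.954, θ₂=0.042, ω₂=-0.631
apply F[8]=+11.631 → step 9: x=0.160, v=1.723, θ₁=0.039, ω₁=-2.175, θ₂=0.029, ω₂=-0.647
apply F[9]=-7.572 → step 10: x=0.194, v=1.642, θ₁=-0.003, ω₁=-1.988, θ₂=0.016, ω₂=-0.644
apply F[10]=-15.528 → step 11: x=0.225, v=1.479, θ₁=-0.039, ω₁=-1.659, θ₂=0.003, ω₂=-0.623
apply F[11]=-17.969 → step 12: x=0.253, v=1.292, θ₁=-0.069, ω₁=-1.319, θ₂=-0.009, ω₂=-0.586
apply F[12]=-18.417 → step 13: x=0.277, v=1.102, θ₁=-0.092, ω₁=-1.007, θ₂=-0.020, ω₂=-0.535
apply F[13]=-18.182 → step 14: x=0.297, v=0.916, θ₁=-0.109, ω₁=-0.729, θ₂=-0.030, ω₂=-0.475
apply F[14]=-17.593 → step 15: x=0.314, v=0.737, θ₁=-0.121, ω₁=-0.484, θ₂=-0.039, ω₂=-0.408
apply F[15]=-16.688 → step 16: x=0.327, v=0.568, θ₁=-0.129, ω₁=-0.271, θ₂=-0.047, ω₂=-0.340
apply F[16]=-15.468 → step 17: x=0.336, v=0.413, θ₁=-0.133, ω₁=-0.090, θ₂=-0.053, ω₂=-0.272
apply F[17]=-13.972 → step 18: x=0.343, v=0.274, θ₁=-0.133, ω₁=0.060, θ₂=-0.057, ω₂=-0.207
Max |angle| over trajectory = 0.214 rad = 12.3°.

Answer: 12.3°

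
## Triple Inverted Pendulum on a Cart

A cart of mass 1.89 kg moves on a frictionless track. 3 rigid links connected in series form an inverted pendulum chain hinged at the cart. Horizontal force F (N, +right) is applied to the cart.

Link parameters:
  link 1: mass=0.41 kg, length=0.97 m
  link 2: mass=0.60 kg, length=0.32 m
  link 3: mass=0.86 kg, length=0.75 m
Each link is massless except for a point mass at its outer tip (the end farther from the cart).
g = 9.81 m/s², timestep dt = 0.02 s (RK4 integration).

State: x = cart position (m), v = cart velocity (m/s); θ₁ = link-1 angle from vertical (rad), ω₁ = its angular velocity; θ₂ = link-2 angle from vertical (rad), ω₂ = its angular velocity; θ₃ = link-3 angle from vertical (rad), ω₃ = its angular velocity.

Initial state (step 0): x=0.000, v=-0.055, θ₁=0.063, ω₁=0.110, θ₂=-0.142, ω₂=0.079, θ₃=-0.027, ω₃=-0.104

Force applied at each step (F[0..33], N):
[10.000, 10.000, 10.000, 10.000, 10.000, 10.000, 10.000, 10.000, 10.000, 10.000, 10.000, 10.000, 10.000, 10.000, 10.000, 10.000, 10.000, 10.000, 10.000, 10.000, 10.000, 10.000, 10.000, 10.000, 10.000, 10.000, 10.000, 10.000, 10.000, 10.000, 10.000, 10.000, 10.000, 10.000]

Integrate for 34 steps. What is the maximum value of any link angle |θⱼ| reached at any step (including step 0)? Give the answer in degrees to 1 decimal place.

apply F[0]=+10.000 → step 1: x=-0.000, v=0.040, θ₁=0.066, ω₁=0.152, θ₂=-0.146, ω₂=-0.514, θ₃=-0.028, ω₃=-0.041
apply F[1]=+10.000 → step 2: x=0.002, v=0.135, θ₁=0.069, ω₁=0.198, θ₂=-0.163, ω₂=-1.123, θ₃=-0.029, ω₃=0.024
apply F[2]=+10.000 → step 3: x=0.005, v=0.229, θ₁=0.074, ω₁=0.246, θ₂=-0.191, ω₂=-1.758, θ₃=-0.027, ω₃=0.093
apply F[3]=+10.000 → step 4: x=0.011, v=0.325, θ₁=0.079, ω₁=0.292, θ₂=-0.233, ω₂=-2.410, θ₃=-0.025, ω₃=0.167
apply F[4]=+10.000 → step 5: x=0.018, v=0.422, θ₁=0.085, ω₁=0.326, θ₂=-0.288, ω₂=-3.053, θ₃=-0.021, ω₃=0.239
apply F[5]=+10.000 → step 6: x=0.028, v=0.519, θ₁=0.092, ω₁=0.341, θ₂=-0.355, ω₂=-3.656, θ₃=-0.015, ω₃=0.303
apply F[6]=+10.000 → step 7: x=0.039, v=0.618, θ₁=0.099, ω₁=0.327, θ₂=-0.434, ω₂=-4.197, θ₃=-0.009, ω₃=0.351
apply F[7]=+10.000 → step 8: x=0.052, v=0.718, θ₁=0.105, ω₁=0.281, θ₂=-0.522, ω₂=-4.669, θ₃=-0.001, ω₃=0.378
apply F[8]=+10.000 → step 9: x=0.068, v=0.819, θ₁=0.110, ω₁=0.204, θ₂=-0.620, ω₂=-5.084, θ₃=0.006, ω₃=0.382
apply F[9]=+10.000 → step 10: x=0.085, v=0.921, θ₁=0.113, ω₁=0.097, θ₂=-0.725, ω₂=-5.459, θ₃=0.014, ω₃=0.361
apply F[10]=+10.000 → step 11: x=0.105, v=1.023, θ₁=0.113, ω₁=-0.039, θ₂=-0.838, ω₂=-5.813, θ₃=0.020, ω₃=0.317
apply F[11]=+10.000 → step 12: x=0.126, v=1.125, θ₁=0.111, ω₁=-0.205, θ₂=-0.958, ω₂=-6.165, θ₃=0.026, ω₃=0.247
apply F[12]=+10.000 → step 13: x=0.150, v=1.227, θ₁=0.105, ω₁=-0.401, θ₂=-1.085, ω₂=-6.528, θ₃=0.030, ω₃=0.151
apply F[13]=+10.000 → step 14: x=0.175, v=1.329, θ₁=0.095, ω₁=-0.631, θ₂=-1.219, ω₂=-6.920, θ₃=0.032, ω₃=0.026
apply F[14]=+10.000 → step 15: x=0.203, v=1.432, θ₁=0.079, ω₁=-0.899, θ₂=-1.362, ω₂=-7.355, θ₃=0.031, ω₃=-0.131
apply F[15]=+10.000 → step 16: x=0.232, v=1.536, θ₁=0.058, ω₁=-1.211, θ₂=-1.514, ω₂=-7.850, θ₃=0.026, ω₃=-0.325
apply F[16]=+10.000 → step 17: x=0.264, v=1.640, θ₁=0.031, ω₁=-1.576, θ₂=-1.677, ω₂=-8.425, θ₃=0.018, ω₃=-0.561
apply F[17]=+10.000 → step 18: x=0.298, v=1.745, θ₁=-0.005, ω₁=-2.003, θ₂=-1.852, ω₂=-9.107, θ₃=0.004, ω₃=-0.845
apply F[18]=+10.000 → step 19: x=0.334, v=1.852, θ₁=-0.050, ω₁=-2.508, θ₂=-2.042, ω₂=-9.934, θ₃=-0.016, ω₃=-1.186
apply F[19]=+10.000 → step 20: x=0.372, v=1.963, θ₁=-0.106, ω₁=-3.111, θ₂=-2.250, ω₂=-10.963, θ₃=-0.044, ω₃=-1.592
apply F[20]=+10.000 → step 21: x=0.413, v=2.080, θ₁=-0.175, ω₁=-3.841, θ₂=-2.482, ω₂=-12.282, θ₃=-0.081, ω₃=-2.074
apply F[21]=+10.000 → step 22: x=0.455, v=2.213, θ₁=-0.261, ω₁=-4.749, θ₂=-2.744, ω₂=-14.034, θ₃=-0.128, ω₃=-2.634
apply F[22]=+10.000 → step 23: x=0.501, v=2.389, θ₁=-0.367, ω₁=-5.898, θ₂=-3.048, ω₂=-16.365, θ₃=-0.186, ω₃=-3.226
apply F[23]=+10.000 → step 24: x=0.552, v=2.668, θ₁=-0.498, ω₁=-7.230, θ₂=-3.400, ω₂=-18.764, θ₃=-0.255, ω₃=-3.564
apply F[24]=+10.000 → step 25: x=0.609, v=3.027, θ₁=-0.653, ω₁=-8.094, θ₂=-3.783, ω₂=-19.052, θ₃=-0.323, ω₃=-3.088
apply F[25]=+10.000 → step 26: x=0.672, v=3.259, θ₁=-0.817, ω₁=-8.219, θ₂=-4.152, ω₂=-17.863, θ₃=-0.376, ω₃=-2.196
apply F[26]=+10.000 → step 27: x=0.738, v=3.363, θ₁=-0.980, ω₁=-8.074, θ₂=-4.501, ω₂=-17.142, θ₃=-0.411, ω₃=-1.364
apply F[27]=+10.000 → step 28: x=0.806, v=3.416, θ₁=-1.139, ω₁=-7.809, θ₂=-4.842, ω₂=-17.068, θ₃=-0.431, ω₃=-0.549
apply F[28]=+10.000 → step 29: x=0.875, v=3.458, θ₁=-1.291, ω₁=-7.391, θ₂=-5.187, ω₂=-17.513, θ₃=-0.433, ω₃=0.340
apply F[29]=+10.000 → step 30: x=0.944, v=3.512, θ₁=-1.433, ω₁=-6.704, θ₂=-5.546, ω₂=-18.418, θ₃=-0.416, ω₃=1.350
apply F[30]=+10.000 → step 31: x=1.015, v=3.588, θ₁=-1.556, ω₁=-5.555, θ₂=-5.927, ω₂=-19.737, θ₃=-0.378, ω₃=2.429
apply F[31]=+10.000 → step 32: x=1.088, v=3.660, θ₁=-1.651, ω₁=-3.746, θ₂=-6.337, ω₂=-21.330, θ₃=-0.320, ω₃=3.280
apply F[32]=+10.000 → step 33: x=1.161, v=3.641, θ₁=-1.702, ω₁=-1.310, θ₂=-6.781, ω₂=-23.117, θ₃=-0.253, ω₃=3.286
apply F[33]=+10.000 → step 34: x=1.232, v=3.364, θ₁=-1.701, ω₁=1.382, θ₂=-7.266, ω₂=-25.593, θ₃=-0.200, ω₃=1.687
Max |angle| over trajectory = 7.266 rad = 416.3°.

Answer: 416.3°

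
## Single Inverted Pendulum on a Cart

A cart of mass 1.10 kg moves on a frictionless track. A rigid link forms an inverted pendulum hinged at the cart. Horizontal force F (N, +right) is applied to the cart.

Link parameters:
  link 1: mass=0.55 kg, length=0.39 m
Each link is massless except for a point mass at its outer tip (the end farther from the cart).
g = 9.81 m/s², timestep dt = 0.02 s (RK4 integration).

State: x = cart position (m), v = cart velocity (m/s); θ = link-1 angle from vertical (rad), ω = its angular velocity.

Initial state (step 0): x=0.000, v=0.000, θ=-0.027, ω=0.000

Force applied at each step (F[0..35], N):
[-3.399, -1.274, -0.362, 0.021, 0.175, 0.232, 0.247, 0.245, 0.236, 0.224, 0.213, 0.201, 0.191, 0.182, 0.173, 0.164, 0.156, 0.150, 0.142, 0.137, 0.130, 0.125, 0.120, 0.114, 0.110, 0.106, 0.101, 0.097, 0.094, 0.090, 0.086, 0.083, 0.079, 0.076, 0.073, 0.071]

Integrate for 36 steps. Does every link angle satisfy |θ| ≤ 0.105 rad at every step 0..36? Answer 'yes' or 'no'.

apply F[0]=-3.399 → step 1: x=-0.001, v=-0.059, θ=-0.026, ω=0.138
apply F[1]=-1.274 → step 2: x=-0.002, v=-0.080, θ=-0.022, ω=0.180
apply F[2]=-0.362 → step 3: x=-0.004, v=-0.085, θ=-0.019, ω=0.181
apply F[3]=+0.021 → step 4: x=-0.005, v=-0.082, θ=-0.015, ω=0.167
apply F[4]=+0.175 → step 5: x=-0.007, v=-0.078, θ=-0.012, ω=0.148
apply F[5]=+0.232 → step 6: x=-0.008, v=-0.073, θ=-0.009, ω=0.129
apply F[6]=+0.247 → step 7: x=-0.010, v=-0.067, θ=-0.007, ω=0.112
apply F[7]=+0.245 → step 8: x=-0.011, v=-0.062, θ=-0.005, ω=0.096
apply F[8]=+0.236 → step 9: x=-0.012, v=-0.058, θ=-0.003, ω=0.082
apply F[9]=+0.224 → step 10: x=-0.013, v=-0.053, θ=-0.002, ω=0.069
apply F[10]=+0.213 → step 11: x=-0.014, v=-0.049, θ=-0.000, ω=0.059
apply F[11]=+0.201 → step 12: x=-0.015, v=-0.046, θ=0.001, ω=0.050
apply F[12]=+0.191 → step 13: x=-0.016, v=-0.042, θ=0.002, ω=0.041
apply F[13]=+0.182 → step 14: x=-0.017, v=-0.039, θ=0.002, ω=0.035
apply F[14]=+0.173 → step 15: x=-0.018, v=-0.036, θ=0.003, ω=0.028
apply F[15]=+0.164 → step 16: x=-0.019, v=-0.034, θ=0.003, ω=0.023
apply F[16]=+0.156 → step 17: x=-0.019, v=-0.031, θ=0.004, ω=0.019
apply F[17]=+0.150 → step 18: x=-0.020, v=-0.029, θ=0.004, ω=0.015
apply F[18]=+0.142 → step 19: x=-0.020, v=-0.027, θ=0.005, ω=0.012
apply F[19]=+0.137 → step 20: x=-0.021, v=-0.025, θ=0.005, ω=0.009
apply F[20]=+0.130 → step 21: x=-0.021, v=-0.023, θ=0.005, ω=0.006
apply F[21]=+0.125 → step 22: x=-0.022, v=-0.021, θ=0.005, ω=0.004
apply F[22]=+0.120 → step 23: x=-0.022, v=-0.019, θ=0.005, ω=0.002
apply F[23]=+0.114 → step 24: x=-0.023, v=-0.018, θ=0.005, ω=0.001
apply F[24]=+0.110 → step 25: x=-0.023, v=-0.016, θ=0.005, ω=-0.000
apply F[25]=+0.106 → step 26: x=-0.023, v=-0.015, θ=0.005, ω=-0.002
apply F[26]=+0.101 → step 27: x=-0.023, v=-0.013, θ=0.005, ω=-0.003
apply F[27]=+0.097 → step 28: x=-0.024, v=-0.012, θ=0.005, ω=-0.003
apply F[28]=+0.094 → step 29: x=-0.024, v=-0.011, θ=0.005, ω=-0.004
apply F[29]=+0.090 → step 30: x=-0.024, v=-0.010, θ=0.005, ω=-0.005
apply F[30]=+0.086 → step 31: x=-0.024, v=-0.009, θ=0.005, ω=-0.005
apply F[31]=+0.083 → step 32: x=-0.025, v=-0.008, θ=0.005, ω=-0.005
apply F[32]=+0.079 → step 33: x=-0.025, v=-0.007, θ=0.004, ω=-0.006
apply F[33]=+0.076 → step 34: x=-0.025, v=-0.006, θ=0.004, ω=-0.006
apply F[34]=+0.073 → step 35: x=-0.025, v=-0.005, θ=0.004, ω=-0.006
apply F[35]=+0.071 → step 36: x=-0.025, v=-0.004, θ=0.004, ω=-0.006
Max |angle| over trajectory = 0.027 rad; bound = 0.105 → within bound.

Answer: yes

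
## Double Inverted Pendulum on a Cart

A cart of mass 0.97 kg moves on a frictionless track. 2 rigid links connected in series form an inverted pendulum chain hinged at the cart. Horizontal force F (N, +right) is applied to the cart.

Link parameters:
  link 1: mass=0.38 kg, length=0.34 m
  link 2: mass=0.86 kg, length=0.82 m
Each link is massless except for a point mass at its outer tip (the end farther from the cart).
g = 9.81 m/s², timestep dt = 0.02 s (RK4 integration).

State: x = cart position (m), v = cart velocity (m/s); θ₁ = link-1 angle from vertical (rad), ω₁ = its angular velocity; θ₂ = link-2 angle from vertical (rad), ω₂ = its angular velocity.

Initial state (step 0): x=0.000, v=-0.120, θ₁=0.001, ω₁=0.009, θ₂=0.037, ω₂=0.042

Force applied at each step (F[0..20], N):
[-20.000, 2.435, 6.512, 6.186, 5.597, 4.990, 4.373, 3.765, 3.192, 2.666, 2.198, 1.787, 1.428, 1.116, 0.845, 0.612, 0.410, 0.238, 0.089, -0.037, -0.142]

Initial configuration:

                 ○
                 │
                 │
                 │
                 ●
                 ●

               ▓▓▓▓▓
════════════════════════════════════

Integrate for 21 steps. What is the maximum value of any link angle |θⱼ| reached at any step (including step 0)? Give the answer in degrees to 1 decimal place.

Answer: 4.3°

Derivation:
apply F[0]=-20.000 → step 1: x=-0.007, v=-0.534, θ₁=0.013, ω₁=1.187, θ₂=0.038, ω₂=0.067
apply F[1]=+2.435 → step 2: x=-0.017, v=-0.489, θ₁=0.035, ω₁=1.052, θ₂=0.040, ω₂=0.078
apply F[2]=+6.512 → step 3: x=-0.025, v=-0.366, θ₁=0.053, ω₁=0.722, θ₂=0.041, ω₂=0.074
apply F[3]=+6.186 → step 4: x=-0.031, v=-0.254, θ₁=0.065, ω₁=0.449, θ₂=0.042, ω₂=0.060
apply F[4]=+5.597 → step 5: x=-0.036, v=-0.156, θ₁=0.071, ω₁=0.235, θ₂=0.043, ω₂=0.040
apply F[5]=+4.990 → step 6: x=-0.038, v=-0.072, θ₁=0.074, ω₁=0.070, θ₂=0.044, ω₂=0.017
apply F[6]=+4.373 → step 7: x=-0.039, v=-0.001, θ₁=0.075, ω₁=-0.055, θ₂=0.044, ω₂=-0.008
apply F[7]=+3.765 → step 8: x=-0.038, v=0.058, θ₁=0.073, ω₁=-0.145, θ₂=0.044, ω₂=-0.031
apply F[8]=+3.192 → step 9: x=-0.036, v=0.106, θ₁=0.069, ω₁=-0.208, θ₂=0.043, ω₂=-0.053
apply F[9]=+2.666 → step 10: x=-0.034, v=0.144, θ₁=0.064, ω₁=-0.249, θ₂=0.042, ω₂=-0.072
apply F[10]=+2.198 → step 11: x=-0.031, v=0.174, θ₁=0.059, ω₁=-0.274, θ₂=0.040, ω₂=-0.089
apply F[11]=+1.787 → step 12: x=-0.027, v=0.196, θ₁=0.054, ω₁=-0.285, θ₂=0.038, ω₂=-0.102
apply F[12]=+1.428 → step 13: x=-0.023, v=0.213, θ₁=0.048, ω₁=-0.287, θ₂=0.036, ω₂=-0.113
apply F[13]=+1.116 → step 14: x=-0.019, v=0.225, θ₁=0.042, ω₁=-0.281, θ₂=0.034, ω₂=-0.121
apply F[14]=+0.845 → step 15: x=-0.014, v=0.232, θ₁=0.037, ω₁=-0.271, θ₂=0.031, ω₂=-0.127
apply F[15]=+0.612 → step 16: x=-0.009, v=0.237, θ₁=0.032, ω₁=-0.258, θ₂=0.029, ω₂=-0.130
apply F[16]=+0.410 → step 17: x=-0.005, v=0.238, θ₁=0.027, ω₁=-0.243, θ₂=0.026, ω₂=-0.131
apply F[17]=+0.238 → step 18: x=0.000, v=0.237, θ₁=0.022, ω₁=-0.226, θ₂=0.023, ω₂=-0.131
apply F[18]=+0.089 → step 19: x=0.005, v=0.233, θ₁=0.018, ω₁=-0.209, θ₂=0.021, ω₂=-0.129
apply F[19]=-0.037 → step 20: x=0.010, v=0.229, θ₁=0.014, ω₁=-0.191, θ₂=0.018, ω₂=-0.126
apply F[20]=-0.142 → step 21: x=0.014, v=0.223, θ₁=0.010, ω₁=-0.174, θ₂=0.016, ω₂=-0.122
Max |angle| over trajectory = 0.075 rad = 4.3°.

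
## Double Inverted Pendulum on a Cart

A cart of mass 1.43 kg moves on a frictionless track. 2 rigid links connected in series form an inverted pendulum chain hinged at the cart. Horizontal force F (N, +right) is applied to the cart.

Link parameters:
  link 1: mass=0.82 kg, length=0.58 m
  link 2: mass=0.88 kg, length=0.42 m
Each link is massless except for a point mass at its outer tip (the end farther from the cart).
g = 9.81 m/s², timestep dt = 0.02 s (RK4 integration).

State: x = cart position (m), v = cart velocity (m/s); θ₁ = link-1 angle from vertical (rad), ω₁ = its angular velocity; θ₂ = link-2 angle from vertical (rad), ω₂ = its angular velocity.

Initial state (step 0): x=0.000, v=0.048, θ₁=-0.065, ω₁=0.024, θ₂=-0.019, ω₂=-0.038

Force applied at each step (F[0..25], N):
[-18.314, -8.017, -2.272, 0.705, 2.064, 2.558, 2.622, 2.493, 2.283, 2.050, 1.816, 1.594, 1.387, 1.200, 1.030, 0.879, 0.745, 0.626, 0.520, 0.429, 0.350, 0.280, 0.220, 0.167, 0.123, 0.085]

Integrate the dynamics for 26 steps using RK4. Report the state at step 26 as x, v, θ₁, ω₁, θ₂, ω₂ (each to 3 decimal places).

Answer: x=-0.036, v=0.047, θ₁=0.004, ω₁=-0.030, θ₂=0.003, ω₂=-0.011

Derivation:
apply F[0]=-18.314 → step 1: x=-0.001, v=-0.192, θ₁=-0.061, ω₁=0.399, θ₂=-0.019, ω₂=0.008
apply F[1]=-8.017 → step 2: x=-0.006, v=-0.291, θ₁=-0.051, ω₁=0.536, θ₂=-0.019, ω₂=0.044
apply F[2]=-2.272 → step 3: x=-0.012, v=-0.312, θ₁=-0.041, ω₁=0.547, θ₂=-0.018, ω₂=0.071
apply F[3]=+0.705 → step 4: x=-0.018, v=-0.294, θ₁=-0.030, ω₁=0.498, θ₂=-0.016, ω₂=0.089
apply F[4]=+2.064 → step 5: x=-0.024, v=-0.260, θ₁=-0.021, ω₁=0.426, θ₂=-0.014, ω₂=0.098
apply F[5]=+2.558 → step 6: x=-0.029, v=-0.220, θ₁=-0.013, ω₁=0.350, θ₂=-0.012, ω₂=0.102
apply F[6]=+2.622 → step 7: x=-0.033, v=-0.181, θ₁=-0.007, ω₁=0.280, θ₂=-0.010, ω₂=0.101
apply F[7]=+2.493 → step 8: x=-0.036, v=-0.145, θ₁=-0.002, ω₁=0.218, θ₂=-0.008, ω₂=0.097
apply F[8]=+2.283 → step 9: x=-0.039, v=-0.113, θ₁=0.002, ω₁=0.166, θ₂=-0.006, ω₂=0.090
apply F[9]=+2.050 → step 10: x=-0.041, v=-0.085, θ₁=0.005, ω₁=0.122, θ₂=-0.004, ω₂=0.081
apply F[10]=+1.816 → step 11: x=-0.042, v=-0.061, θ₁=0.007, ω₁=0.086, θ₂=-0.003, ω₂=0.072
apply F[11]=+1.594 → step 12: x=-0.043, v=-0.041, θ₁=0.008, ω₁=0.057, θ₂=-0.002, ω₂=0.063
apply F[12]=+1.387 → step 13: x=-0.044, v=-0.023, θ₁=0.009, ω₁=0.033, θ₂=-0.000, ω₂=0.053
apply F[13]=+1.200 → step 14: x=-0.044, v=-0.009, θ₁=0.010, ω₁=0.015, θ₂=0.001, ω₂=0.044
apply F[14]=+1.030 → step 15: x=-0.044, v=0.003, θ₁=0.010, ω₁=0.000, θ₂=0.001, ω₂=0.036
apply F[15]=+0.879 → step 16: x=-0.044, v=0.013, θ₁=0.010, ω₁=-0.011, θ₂=0.002, ω₂=0.028
apply F[16]=+0.745 → step 17: x=-0.044, v=0.022, θ₁=0.009, ω₁=-0.019, θ₂=0.002, ω₂=0.021
apply F[17]=+0.626 → step 18: x=-0.043, v=0.028, θ₁=0.009, ω₁=-0.025, θ₂=0.003, ω₂=0.015
apply F[18]=+0.520 → step 19: x=-0.042, v=0.033, θ₁=0.008, ω₁=-0.029, θ₂=0.003, ω₂=0.009
apply F[19]=+0.429 → step 20: x=-0.042, v=0.038, θ₁=0.008, ω₁=-0.032, θ₂=0.003, ω₂=0.005
apply F[20]=+0.350 → step 21: x=-0.041, v=0.041, θ₁=0.007, ω₁=-0.033, θ₂=0.003, ω₂=0.000
apply F[21]=+0.280 → step 22: x=-0.040, v=0.043, θ₁=0.006, ω₁=-0.034, θ₂=0.003, ω₂=-0.003
apply F[22]=+0.220 → step 23: x=-0.039, v=0.045, θ₁=0.006, ω₁=-0.034, θ₂=0.003, ω₂=-0.006
apply F[23]=+0.167 → step 24: x=-0.038, v=0.046, θ₁=0.005, ω₁=-0.033, θ₂=0.003, ω₂=-0.008
apply F[24]=+0.123 → step 25: x=-0.037, v=0.046, θ₁=0.004, ω₁=-0.032, θ₂=0.003, ω₂=-0.010
apply F[25]=+0.085 → step 26: x=-0.036, v=0.047, θ₁=0.004, ω₁=-0.030, θ₂=0.003, ω₂=-0.011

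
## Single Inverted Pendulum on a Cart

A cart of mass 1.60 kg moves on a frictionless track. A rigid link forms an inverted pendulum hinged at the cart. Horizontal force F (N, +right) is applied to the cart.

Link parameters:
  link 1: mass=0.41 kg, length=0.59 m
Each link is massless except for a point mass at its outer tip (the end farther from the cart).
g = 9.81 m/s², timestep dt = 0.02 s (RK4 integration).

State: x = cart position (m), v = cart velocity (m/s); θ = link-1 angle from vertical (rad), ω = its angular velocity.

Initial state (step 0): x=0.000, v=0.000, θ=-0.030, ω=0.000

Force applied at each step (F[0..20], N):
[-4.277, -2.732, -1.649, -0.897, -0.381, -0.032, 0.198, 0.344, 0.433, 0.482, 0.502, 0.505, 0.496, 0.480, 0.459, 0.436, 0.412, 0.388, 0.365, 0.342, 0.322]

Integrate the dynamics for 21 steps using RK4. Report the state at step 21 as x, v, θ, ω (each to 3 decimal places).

apply F[0]=-4.277 → step 1: x=-0.001, v=-0.052, θ=-0.029, ω=0.078
apply F[1]=-2.732 → step 2: x=-0.002, v=-0.085, θ=-0.027, ω=0.124
apply F[2]=-1.649 → step 3: x=-0.004, v=-0.104, θ=-0.024, ω=0.148
apply F[3]=-0.897 → step 4: x=-0.006, v=-0.114, θ=-0.021, ω=0.158
apply F[4]=-0.381 → step 5: x=-0.008, v=-0.118, θ=-0.018, ω=0.157
apply F[5]=-0.032 → step 6: x=-0.011, v=-0.117, θ=-0.015, ω=0.151
apply F[6]=+0.198 → step 7: x=-0.013, v=-0.114, θ=-0.012, ω=0.141
apply F[7]=+0.344 → step 8: x=-0.015, v=-0.109, θ=-0.010, ω=0.129
apply F[8]=+0.433 → step 9: x=-0.017, v=-0.104, θ=-0.007, ω=0.117
apply F[9]=+0.482 → step 10: x=-0.019, v=-0.097, θ=-0.005, ω=0.104
apply F[10]=+0.502 → step 11: x=-0.021, v=-0.091, θ=-0.003, ω=0.092
apply F[11]=+0.505 → step 12: x=-0.023, v=-0.084, θ=-0.001, ω=0.080
apply F[12]=+0.496 → step 13: x=-0.025, v=-0.078, θ=0.000, ω=0.070
apply F[13]=+0.480 → step 14: x=-0.026, v=-0.072, θ=0.002, ω=0.060
apply F[14]=+0.459 → step 15: x=-0.027, v=-0.067, θ=0.003, ω=0.051
apply F[15]=+0.436 → step 16: x=-0.029, v=-0.061, θ=0.004, ω=0.043
apply F[16]=+0.412 → step 17: x=-0.030, v=-0.056, θ=0.004, ω=0.036
apply F[17]=+0.388 → step 18: x=-0.031, v=-0.052, θ=0.005, ω=0.030
apply F[18]=+0.365 → step 19: x=-0.032, v=-0.047, θ=0.006, ω=0.024
apply F[19]=+0.342 → step 20: x=-0.033, v=-0.043, θ=0.006, ω=0.019
apply F[20]=+0.322 → step 21: x=-0.034, v=-0.040, θ=0.006, ω=0.015

Answer: x=-0.034, v=-0.040, θ=0.006, ω=0.015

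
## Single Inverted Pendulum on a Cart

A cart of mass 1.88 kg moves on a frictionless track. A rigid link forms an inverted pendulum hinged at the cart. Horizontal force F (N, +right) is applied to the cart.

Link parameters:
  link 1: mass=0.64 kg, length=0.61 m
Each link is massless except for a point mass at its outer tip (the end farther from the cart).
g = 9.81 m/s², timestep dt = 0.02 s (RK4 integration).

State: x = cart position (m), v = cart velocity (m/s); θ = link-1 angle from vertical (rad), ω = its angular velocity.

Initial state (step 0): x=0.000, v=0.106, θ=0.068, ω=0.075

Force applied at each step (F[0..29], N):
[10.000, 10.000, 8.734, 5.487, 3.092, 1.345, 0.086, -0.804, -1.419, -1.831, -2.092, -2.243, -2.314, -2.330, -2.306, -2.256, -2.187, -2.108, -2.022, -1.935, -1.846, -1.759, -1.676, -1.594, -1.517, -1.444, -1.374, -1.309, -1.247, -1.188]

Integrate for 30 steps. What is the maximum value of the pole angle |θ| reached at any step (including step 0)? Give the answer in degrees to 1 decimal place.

Answer: 3.9°

Derivation:
apply F[0]=+10.000 → step 1: x=0.003, v=0.208, θ=0.068, ω=-0.069
apply F[1]=+10.000 → step 2: x=0.008, v=0.309, θ=0.065, ω=-0.214
apply F[2]=+8.734 → step 3: x=0.015, v=0.398, θ=0.060, ω=-0.339
apply F[3]=+5.487 → step 4: x=0.024, v=0.453, θ=0.052, ω=-0.411
apply F[4]=+3.092 → step 5: x=0.033, v=0.482, θ=0.044, ω=-0.444
apply F[5]=+1.345 → step 6: x=0.043, v=0.494, θ=0.035, ω=-0.450
apply F[6]=+0.086 → step 7: x=0.053, v=0.493, θ=0.026, ω=-0.439
apply F[7]=-0.804 → step 8: x=0.063, v=0.483, θ=0.017, ω=-0.416
apply F[8]=-1.419 → step 9: x=0.072, v=0.467, θ=0.009, ω=-0.385
apply F[9]=-1.831 → step 10: x=0.081, v=0.447, θ=0.002, ω=-0.351
apply F[10]=-2.092 → step 11: x=0.090, v=0.425, θ=-0.005, ω=-0.315
apply F[11]=-2.243 → step 12: x=0.098, v=0.402, θ=-0.011, ω=-0.279
apply F[12]=-2.314 → step 13: x=0.106, v=0.378, θ=-0.016, ω=-0.245
apply F[13]=-2.330 → step 14: x=0.113, v=0.354, θ=-0.020, ω=-0.212
apply F[14]=-2.306 → step 15: x=0.120, v=0.331, θ=-0.024, ω=-0.181
apply F[15]=-2.256 → step 16: x=0.127, v=0.309, θ=-0.028, ω=-0.153
apply F[16]=-2.187 → step 17: x=0.133, v=0.288, θ=-0.031, ω=-0.128
apply F[17]=-2.108 → step 18: x=0.138, v=0.268, θ=-0.033, ω=-0.105
apply F[18]=-2.022 → step 19: x=0.143, v=0.248, θ=-0.035, ω=-0.084
apply F[19]=-1.935 → step 20: x=0.148, v=0.230, θ=-0.036, ω=-0.066
apply F[20]=-1.846 → step 21: x=0.153, v=0.213, θ=-0.037, ω=-0.049
apply F[21]=-1.759 → step 22: x=0.157, v=0.197, θ=-0.038, ω=-0.035
apply F[22]=-1.676 → step 23: x=0.160, v=0.181, θ=-0.039, ω=-0.022
apply F[23]=-1.594 → step 24: x=0.164, v=0.167, θ=-0.039, ω=-0.011
apply F[24]=-1.517 → step 25: x=0.167, v=0.154, θ=-0.039, ω=-0.002
apply F[25]=-1.444 → step 26: x=0.170, v=0.141, θ=-0.039, ω=0.006
apply F[26]=-1.374 → step 27: x=0.173, v=0.129, θ=-0.039, ω=0.014
apply F[27]=-1.309 → step 28: x=0.175, v=0.118, θ=-0.039, ω=0.020
apply F[28]=-1.247 → step 29: x=0.177, v=0.107, θ=-0.038, ω=0.025
apply F[29]=-1.188 → step 30: x=0.180, v=0.097, θ=-0.038, ω=0.029
Max |angle| over trajectory = 0.068 rad = 3.9°.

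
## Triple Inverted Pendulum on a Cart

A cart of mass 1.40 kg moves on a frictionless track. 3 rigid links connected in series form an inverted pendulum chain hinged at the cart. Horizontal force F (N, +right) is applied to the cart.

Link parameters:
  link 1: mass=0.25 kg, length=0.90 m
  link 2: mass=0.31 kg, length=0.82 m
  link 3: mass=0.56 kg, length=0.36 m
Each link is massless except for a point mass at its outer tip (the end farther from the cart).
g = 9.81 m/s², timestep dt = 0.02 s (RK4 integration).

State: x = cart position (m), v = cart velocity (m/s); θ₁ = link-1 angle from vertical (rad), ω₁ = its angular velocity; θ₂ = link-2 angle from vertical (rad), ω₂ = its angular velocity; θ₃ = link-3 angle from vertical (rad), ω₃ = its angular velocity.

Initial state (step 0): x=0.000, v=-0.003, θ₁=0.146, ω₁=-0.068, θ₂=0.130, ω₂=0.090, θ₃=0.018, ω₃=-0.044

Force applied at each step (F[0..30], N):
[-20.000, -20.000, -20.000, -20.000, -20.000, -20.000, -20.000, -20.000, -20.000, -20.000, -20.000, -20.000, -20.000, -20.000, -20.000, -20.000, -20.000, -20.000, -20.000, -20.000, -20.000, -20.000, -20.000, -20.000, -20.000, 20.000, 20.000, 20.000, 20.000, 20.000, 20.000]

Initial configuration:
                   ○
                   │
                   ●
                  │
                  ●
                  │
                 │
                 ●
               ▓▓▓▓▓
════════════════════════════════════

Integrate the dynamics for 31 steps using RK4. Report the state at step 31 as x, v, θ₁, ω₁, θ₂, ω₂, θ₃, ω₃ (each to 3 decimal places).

apply F[0]=-20.000 → step 1: x=-0.003, v=-0.306, θ₁=0.148, ω₁=0.305, θ₂=0.132, ω₂=0.114, θ₃=0.016, ω₃=-0.173
apply F[1]=-20.000 → step 2: x=-0.012, v=-0.609, θ₁=0.158, ω₁=0.681, θ₂=0.135, ω₂=0.135, θ₃=0.011, ω₃=-0.302
apply F[2]=-20.000 → step 3: x=-0.027, v=-0.911, θ₁=0.176, ω₁=1.063, θ₂=0.137, ω₂=0.149, θ₃=0.004, ω₃=-0.426
apply F[3]=-20.000 → step 4: x=-0.049, v=-1.212, θ₁=0.201, ω₁=1.452, θ₂=0.140, ω₂=0.153, θ₃=-0.006, ω₃=-0.537
apply F[4]=-20.000 → step 5: x=-0.076, v=-1.510, θ₁=0.234, ω₁=1.843, θ₂=0.143, ω₂=0.147, θ₃=-0.018, ω₃=-0.622
apply F[5]=-20.000 → step 6: x=-0.109, v=-1.803, θ₁=0.274, ω₁=2.227, θ₂=0.146, ω₂=0.138, θ₃=-0.031, ω₃=-0.669
apply F[6]=-20.000 → step 7: x=-0.148, v=-2.088, θ₁=0.323, ω₁=2.592, θ₂=0.149, ω₂=0.139, θ₃=-0.044, ω₃=-0.664
apply F[7]=-20.000 → step 8: x=-0.192, v=-2.363, θ₁=0.378, ω₁=2.922, θ₂=0.152, ω₂=0.166, θ₃=-0.057, ω₃=-0.602
apply F[8]=-20.000 → step 9: x=-0.242, v=-2.625, θ₁=0.439, ω₁=3.206, θ₂=0.156, ω₂=0.236, θ₃=-0.068, ω₃=-0.484
apply F[9]=-20.000 → step 10: x=-0.297, v=-2.874, θ₁=0.506, ω₁=3.441, θ₂=0.162, ω₂=0.358, θ₃=-0.076, ω₃=-0.317
apply F[10]=-20.000 → step 11: x=-0.357, v=-3.111, θ₁=0.577, ω₁=3.626, θ₂=0.171, ω₂=0.539, θ₃=-0.080, ω₃=-0.114
apply F[11]=-20.000 → step 12: x=-0.422, v=-3.337, θ₁=0.651, ω₁=3.766, θ₂=0.184, ω₂=0.776, θ₃=-0.080, ω₃=0.117
apply F[12]=-20.000 → step 13: x=-0.491, v=-3.553, θ₁=0.727, ω₁=3.866, θ₂=0.202, ω₂=1.067, θ₃=-0.075, ω₃=0.369
apply F[13]=-20.000 → step 14: x=-0.564, v=-3.759, θ₁=0.805, ω₁=3.931, θ₂=0.227, ω₂=1.404, θ₃=-0.065, ω₃=0.641
apply F[14]=-20.000 → step 15: x=-0.641, v=-3.956, θ₁=0.884, ω₁=3.960, θ₂=0.259, ω₂=1.782, θ₃=-0.049, ω₃=0.934
apply F[15]=-20.000 → step 16: x=-0.722, v=-4.145, θ₁=0.963, ω₁=3.954, θ₂=0.298, ω₂=2.193, θ₃=-0.028, ω₃=1.254
apply F[16]=-20.000 → step 17: x=-0.807, v=-4.325, θ₁=1.042, ω₁=3.908, θ₂=0.346, ω₂=2.632, θ₃=0.001, ω₃=1.610
apply F[17]=-20.000 → step 18: x=-0.895, v=-4.497, θ₁=1.119, ω₁=3.818, θ₂=0.404, ω₂=3.090, θ₃=0.037, ω₃=2.013
apply F[18]=-20.000 → step 19: x=-0.987, v=-4.661, θ₁=1.194, ω₁=3.678, θ₂=0.470, ω₂=3.558, θ₃=0.082, ω₃=2.478
apply F[19]=-20.000 → step 20: x=-1.081, v=-4.815, θ₁=1.266, ω₁=3.481, θ₂=0.546, ω₂=4.030, θ₃=0.137, ω₃=3.022
apply F[20]=-20.000 → step 21: x=-1.179, v=-4.959, θ₁=1.333, ω₁=3.222, θ₂=0.631, ω₂=4.494, θ₃=0.203, ω₃=3.665
apply F[21]=-20.000 → step 22: x=-1.280, v=-5.090, θ₁=1.394, ω₁=2.895, θ₂=0.726, ω₂=4.942, θ₃=0.284, ω₃=4.431
apply F[22]=-20.000 → step 23: x=-1.383, v=-5.204, θ₁=1.448, ω₁=2.495, θ₂=0.829, ω₂=5.365, θ₃=0.382, ω₃=5.347
apply F[23]=-20.000 → step 24: x=-1.488, v=-5.293, θ₁=1.494, ω₁=2.021, θ₂=0.940, ω₂=5.750, θ₃=0.499, ω₃=6.445
apply F[24]=-20.000 → step 25: x=-1.594, v=-5.343, θ₁=1.529, ω₁=1.477, θ₂=1.058, ω₂=6.082, θ₃=0.641, ω₃=7.759
apply F[25]=+20.000 → step 26: x=-1.697, v=-4.953, θ₁=1.556, ω₁=1.209, θ₂=1.179, ω₂=5.993, θ₃=0.805, ω₃=8.660
apply F[26]=+20.000 → step 27: x=-1.792, v=-4.528, θ₁=1.577, ω₁=0.981, θ₂=1.298, ω₂=5.887, θ₃=0.988, ω₃=9.599
apply F[27]=+20.000 → step 28: x=-1.878, v=-4.060, θ₁=1.595, ω₁=0.825, θ₂=1.415, ω₂=5.773, θ₃=1.189, ω₃=10.500
apply F[28]=+20.000 → step 29: x=-1.954, v=-3.542, θ₁=1.611, ω₁=0.801, θ₂=1.529, ω₂=5.666, θ₃=1.406, ω₃=11.203
apply F[29]=+20.000 → step 30: x=-2.019, v=-2.990, θ₁=1.629, ω₁=0.973, θ₂=1.641, ω₂=5.596, θ₃=1.634, ω₃=11.498
apply F[30]=+20.000 → step 31: x=-2.074, v=-2.433, θ₁=1.652, ω₁=1.363, θ₂=1.753, ω₂=5.593, θ₃=1.863, ω₃=11.264

Answer: x=-2.074, v=-2.433, θ₁=1.652, ω₁=1.363, θ₂=1.753, ω₂=5.593, θ₃=1.863, ω₃=11.264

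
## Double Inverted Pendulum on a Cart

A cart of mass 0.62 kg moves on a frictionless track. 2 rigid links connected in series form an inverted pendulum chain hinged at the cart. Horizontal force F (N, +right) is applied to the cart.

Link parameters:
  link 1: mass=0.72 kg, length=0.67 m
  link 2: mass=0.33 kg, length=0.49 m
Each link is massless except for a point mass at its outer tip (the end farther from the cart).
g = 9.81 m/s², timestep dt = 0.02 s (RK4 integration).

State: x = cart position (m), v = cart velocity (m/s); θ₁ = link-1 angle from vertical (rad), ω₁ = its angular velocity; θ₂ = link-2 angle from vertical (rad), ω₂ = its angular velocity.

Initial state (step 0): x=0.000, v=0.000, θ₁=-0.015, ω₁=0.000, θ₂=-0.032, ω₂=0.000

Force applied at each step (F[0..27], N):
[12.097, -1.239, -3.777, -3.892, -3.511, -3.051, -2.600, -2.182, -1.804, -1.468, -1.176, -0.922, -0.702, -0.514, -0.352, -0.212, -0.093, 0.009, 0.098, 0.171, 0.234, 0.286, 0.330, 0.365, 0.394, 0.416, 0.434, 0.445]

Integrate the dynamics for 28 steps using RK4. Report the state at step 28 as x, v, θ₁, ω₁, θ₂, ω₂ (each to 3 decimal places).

Answer: x=-0.077, v=-0.182, θ₁=0.014, ω₁=0.069, θ₂=0.005, ω₂=0.068

Derivation:
apply F[0]=+12.097 → step 1: x=0.004, v=0.396, θ₁=-0.021, ω₁=-0.593, θ₂=-0.032, ω₂=-0.008
apply F[1]=-1.239 → step 2: x=0.012, v=0.364, θ₁=-0.032, ω₁=-0.554, θ₂=-0.032, ω₂=-0.012
apply F[2]=-3.777 → step 3: x=0.018, v=0.255, θ₁=-0.042, ω₁=-0.402, θ₂=-0.033, ω₂=-0.009
apply F[3]=-3.892 → step 4: x=0.022, v=0.145, θ₁=-0.048, ω₁=-0.253, θ₂=-0.033, ω₂=-0.001
apply F[4]=-3.511 → step 5: x=0.024, v=0.049, θ₁=-0.052, ω₁=-0.127, θ₂=-0.033, ω₂=0.010
apply F[5]=-3.051 → step 6: x=0.024, v=-0.032, θ₁=-0.054, ω₁=-0.026, θ₂=-0.032, ω₂=0.022
apply F[6]=-2.600 → step 7: x=0.023, v=-0.097, θ₁=-0.054, ω₁=0.053, θ₂=-0.032, ω₂=0.035
apply F[7]=-2.182 → step 8: x=0.020, v=-0.150, θ₁=-0.052, ω₁=0.114, θ₂=-0.031, ω₂=0.048
apply F[8]=-1.804 → step 9: x=0.017, v=-0.191, θ₁=-0.049, ω₁=0.157, θ₂=-0.030, ω₂=0.060
apply F[9]=-1.468 → step 10: x=0.013, v=-0.223, θ₁=-0.046, ω₁=0.188, θ₂=-0.028, ω₂=0.071
apply F[10]=-1.176 → step 11: x=0.008, v=-0.246, θ₁=-0.042, ω₁=0.208, θ₂=-0.027, ω₂=0.080
apply F[11]=-0.922 → step 12: x=0.003, v=-0.263, θ₁=-0.037, ω₁=0.219, θ₂=-0.025, ω₂=0.088
apply F[12]=-0.702 → step 13: x=-0.003, v=-0.274, θ₁=-0.033, ω₁=0.224, θ₂=-0.023, ω₂=0.094
apply F[13]=-0.514 → step 14: x=-0.008, v=-0.280, θ₁=-0.029, ω₁=0.223, θ₂=-0.021, ω₂=0.099
apply F[14]=-0.352 → step 15: x=-0.014, v=-0.283, θ₁=-0.024, ω₁=0.219, θ₂=-0.019, ω₂=0.102
apply F[15]=-0.212 → step 16: x=-0.019, v=-0.282, θ₁=-0.020, ω₁=0.211, θ₂=-0.017, ω₂=0.105
apply F[16]=-0.093 → step 17: x=-0.025, v=-0.279, θ₁=-0.016, ω₁=0.201, θ₂=-0.015, ω₂=0.105
apply F[17]=+0.009 → step 18: x=-0.031, v=-0.275, θ₁=-0.012, ω₁=0.190, θ₂=-0.013, ω₂=0.105
apply F[18]=+0.098 → step 19: x=-0.036, v=-0.268, θ₁=-0.008, ω₁=0.178, θ₂=-0.011, ω₂=0.104
apply F[19]=+0.171 → step 20: x=-0.041, v=-0.260, θ₁=-0.005, ω₁=0.165, θ₂=-0.009, ω₂=0.102
apply F[20]=+0.234 → step 21: x=-0.046, v=-0.252, θ₁=-0.002, ω₁=0.152, θ₂=-0.007, ω₂=0.099
apply F[21]=+0.286 → step 22: x=-0.051, v=-0.243, θ₁=0.001, ω₁=0.139, θ₂=-0.005, ω₂=0.096
apply F[22]=+0.330 → step 23: x=-0.056, v=-0.233, θ₁=0.004, ω₁=0.126, θ₂=-0.003, ω₂=0.092
apply F[23]=+0.365 → step 24: x=-0.061, v=-0.223, θ₁=0.006, ω₁=0.113, θ₂=-0.001, ω₂=0.087
apply F[24]=+0.394 → step 25: x=-0.065, v=-0.212, θ₁=0.008, ω₁=0.101, θ₂=0.000, ω₂=0.083
apply F[25]=+0.416 → step 26: x=-0.069, v=-0.202, θ₁=0.010, ω₁=0.090, θ₂=0.002, ω₂=0.078
apply F[26]=+0.434 → step 27: x=-0.073, v=-0.192, θ₁=0.012, ω₁=0.079, θ₂=0.003, ω₂=0.073
apply F[27]=+0.445 → step 28: x=-0.077, v=-0.182, θ₁=0.014, ω₁=0.069, θ₂=0.005, ω₂=0.068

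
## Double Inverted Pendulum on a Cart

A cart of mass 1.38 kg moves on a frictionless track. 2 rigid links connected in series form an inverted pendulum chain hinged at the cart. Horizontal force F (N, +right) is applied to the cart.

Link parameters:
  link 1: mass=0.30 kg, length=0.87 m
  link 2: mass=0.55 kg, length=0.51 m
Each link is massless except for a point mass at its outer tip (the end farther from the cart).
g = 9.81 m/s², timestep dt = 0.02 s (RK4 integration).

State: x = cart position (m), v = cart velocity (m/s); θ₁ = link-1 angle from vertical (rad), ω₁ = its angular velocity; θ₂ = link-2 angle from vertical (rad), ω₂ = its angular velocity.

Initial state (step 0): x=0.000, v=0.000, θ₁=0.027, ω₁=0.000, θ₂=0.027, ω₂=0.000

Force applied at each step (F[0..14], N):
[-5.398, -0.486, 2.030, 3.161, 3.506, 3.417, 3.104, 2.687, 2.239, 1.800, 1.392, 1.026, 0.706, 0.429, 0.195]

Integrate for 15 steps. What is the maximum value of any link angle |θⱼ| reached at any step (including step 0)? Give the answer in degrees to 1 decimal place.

Answer: 2.0°

Derivation:
apply F[0]=-5.398 → step 1: x=-0.001, v=-0.081, θ₁=0.028, ω₁=0.100, θ₂=0.027, ω₂=-0.000
apply F[1]=-0.486 → step 2: x=-0.003, v=-0.092, θ₁=0.030, ω₁=0.119, θ₂=0.027, ω₂=-0.003
apply F[2]=+2.030 → step 3: x=-0.004, v=-0.066, θ₁=0.032, ω₁=0.099, θ₂=0.027, ω₂=-0.007
apply F[3]=+3.161 → step 4: x=-0.005, v=-0.025, θ₁=0.034, ω₁=0.061, θ₂=0.027, ω₂=-0.014
apply F[4]=+3.506 → step 5: x=-0.005, v=0.022, θ₁=0.035, ω₁=0.019, θ₂=0.026, ω₂=-0.023
apply F[5]=+3.417 → step 6: x=-0.004, v=0.067, θ₁=0.035, ω₁=-0.022, θ₂=0.026, ω₂=-0.033
apply F[6]=+3.104 → step 7: x=-0.002, v=0.108, θ₁=0.034, ω₁=-0.057, θ₂=0.025, ω₂=-0.043
apply F[7]=+2.687 → step 8: x=0.000, v=0.143, θ₁=0.033, ω₁=-0.086, θ₂=0.024, ω₂=-0.052
apply F[8]=+2.239 → step 9: x=0.003, v=0.172, θ₁=0.031, ω₁=-0.109, θ₂=0.023, ω₂=-0.061
apply F[9]=+1.800 → step 10: x=0.007, v=0.194, θ₁=0.028, ω₁=-0.125, θ₂=0.022, ω₂=-0.069
apply F[10]=+1.392 → step 11: x=0.011, v=0.211, θ₁=0.026, ω₁=-0.136, θ₂=0.020, ω₂=-0.076
apply F[11]=+1.026 → step 12: x=0.015, v=0.223, θ₁=0.023, ω₁=-0.142, θ₂=0.019, ω₂=-0.081
apply F[12]=+0.706 → step 13: x=0.020, v=0.231, θ₁=0.020, ω₁=-0.144, θ₂=0.017, ω₂=-0.085
apply F[13]=+0.429 → step 14: x=0.024, v=0.235, θ₁=0.017, ω₁=-0.144, θ₂=0.015, ω₂=-0.088
apply F[14]=+0.195 → step 15: x=0.029, v=0.236, θ₁=0.014, ω₁=-0.141, θ₂=0.013, ω₂=-0.089
Max |angle| over trajectory = 0.035 rad = 2.0°.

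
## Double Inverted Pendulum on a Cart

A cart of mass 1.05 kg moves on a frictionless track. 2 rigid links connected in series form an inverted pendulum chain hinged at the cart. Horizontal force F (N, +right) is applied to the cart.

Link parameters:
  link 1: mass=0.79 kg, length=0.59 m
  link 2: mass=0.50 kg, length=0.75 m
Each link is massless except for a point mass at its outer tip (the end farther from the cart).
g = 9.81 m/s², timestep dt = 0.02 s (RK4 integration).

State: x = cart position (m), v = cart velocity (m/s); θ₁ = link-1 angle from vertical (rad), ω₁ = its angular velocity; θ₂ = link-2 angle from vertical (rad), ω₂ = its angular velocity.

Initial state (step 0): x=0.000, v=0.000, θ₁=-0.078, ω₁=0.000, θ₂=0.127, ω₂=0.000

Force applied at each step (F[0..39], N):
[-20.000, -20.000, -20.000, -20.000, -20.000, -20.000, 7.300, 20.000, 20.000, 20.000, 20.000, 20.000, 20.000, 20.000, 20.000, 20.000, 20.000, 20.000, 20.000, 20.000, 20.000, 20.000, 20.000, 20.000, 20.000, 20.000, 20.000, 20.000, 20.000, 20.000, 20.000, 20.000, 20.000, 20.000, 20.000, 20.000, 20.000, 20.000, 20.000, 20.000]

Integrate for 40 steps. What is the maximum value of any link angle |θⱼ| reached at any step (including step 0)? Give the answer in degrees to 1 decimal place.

Answer: 113.5°

Derivation:
apply F[0]=-20.000 → step 1: x=-0.004, v=-0.361, θ₁=-0.073, ω₁=0.538, θ₂=0.128, ω₂=0.095
apply F[1]=-20.000 → step 2: x=-0.014, v=-0.725, θ₁=-0.056, ω₁=1.091, θ₂=0.131, ω₂=0.182
apply F[2]=-20.000 → step 3: x=-0.033, v=-1.096, θ₁=-0.029, ω₁=1.670, θ₂=0.135, ω₂=0.253
apply F[3]=-20.000 → step 4: x=-0.058, v=-1.475, θ₁=0.011, ω₁=2.285, θ₂=0.141, ω₂=0.302
apply F[4]=-20.000 → step 5: x=-0.092, v=-1.860, θ₁=0.063, ω₁=2.938, θ₂=0.147, ω₂=0.326
apply F[5]=-20.000 → step 6: x=-0.133, v=-2.244, θ₁=0.128, ω₁=3.615, θ₂=0.154, ω₂=0.331
apply F[6]=+7.300 → step 7: x=-0.176, v=-2.118, θ₁=0.199, ω₁=3.459, θ₂=0.160, ω₂=0.329
apply F[7]=+20.000 → step 8: x=-0.215, v=-1.779, θ₁=0.263, ω₁=2.986, θ₂=0.167, ω₂=0.307
apply F[8]=+20.000 → step 9: x=-0.248, v=-1.463, θ₁=0.319, ω₁=2.594, θ₂=0.172, ω₂=0.258
apply F[9]=+20.000 → step 10: x=-0.274, v=-1.169, θ₁=0.368, ω₁=2.274, θ₂=0.177, ω₂=0.181
apply F[10]=+20.000 → step 11: x=-0.295, v=-0.894, θ₁=0.410, ω₁=2.018, θ₂=0.179, ω₂=0.078
apply F[11]=+20.000 → step 12: x=-0.310, v=-0.633, θ₁=0.449, ω₁=1.815, θ₂=0.180, ω₂=-0.049
apply F[12]=+20.000 → step 13: x=-0.320, v=-0.384, θ₁=0.483, ω₁=1.658, θ₂=0.177, ω₂=-0.196
apply F[13]=+20.000 → step 14: x=-0.325, v=-0.145, θ₁=0.515, ω₁=1.539, θ₂=0.172, ω₂=-0.364
apply F[14]=+20.000 → step 15: x=-0.326, v=0.087, θ₁=0.545, ω₁=1.452, θ₂=0.163, ω₂=-0.549
apply F[15]=+20.000 → step 16: x=-0.322, v=0.313, θ₁=0.573, ω₁=1.394, θ₂=0.150, ω₂=-0.751
apply F[16]=+20.000 → step 17: x=-0.313, v=0.536, θ₁=0.601, ω₁=1.358, θ₂=0.133, ω₂=-0.970
apply F[17]=+20.000 → step 18: x=-0.300, v=0.756, θ₁=0.628, ω₁=1.341, θ₂=0.111, ω₂=-1.204
apply F[18]=+20.000 → step 19: x=-0.283, v=0.974, θ₁=0.655, ω₁=1.339, θ₂=0.084, ω₂=-1.452
apply F[19]=+20.000 → step 20: x=-0.261, v=1.193, θ₁=0.682, ω₁=1.347, θ₂=0.053, ω₂=-1.714
apply F[20]=+20.000 → step 21: x=-0.235, v=1.413, θ₁=0.709, ω₁=1.360, θ₂=0.016, ω₂=-1.988
apply F[21]=+20.000 → step 22: x=-0.205, v=1.634, θ₁=0.736, ω₁=1.373, θ₂=-0.027, ω₂=-2.273
apply F[22]=+20.000 → step 23: x=-0.170, v=1.857, θ₁=0.764, ω₁=1.382, θ₂=-0.075, ω₂=-2.567
apply F[23]=+20.000 → step 24: x=-0.131, v=2.083, θ₁=0.791, ω₁=1.382, θ₂=-0.130, ω₂=-2.869
apply F[24]=+20.000 → step 25: x=-0.087, v=2.310, θ₁=0.819, ω₁=1.367, θ₂=-0.190, ω₂=-3.179
apply F[25]=+20.000 → step 26: x=-0.038, v=2.539, θ₁=0.846, ω₁=1.333, θ₂=-0.257, ω₂=-3.496
apply F[26]=+20.000 → step 27: x=0.015, v=2.768, θ₁=0.872, ω₁=1.276, θ₂=-0.330, ω₂=-3.821
apply F[27]=+20.000 → step 28: x=0.073, v=2.995, θ₁=0.897, ω₁=1.191, θ₂=-0.410, ω₂=-4.155
apply F[28]=+20.000 → step 29: x=0.135, v=3.220, θ₁=0.919, ω₁=1.074, θ₂=-0.496, ω₂=-4.500
apply F[29]=+20.000 → step 30: x=0.201, v=3.438, θ₁=0.939, ω₁=0.922, θ₂=-0.590, ω₂=-4.857
apply F[30]=+20.000 → step 31: x=0.272, v=3.648, θ₁=0.956, ω₁=0.731, θ₂=-0.691, ω₂=-5.229
apply F[31]=+20.000 → step 32: x=0.347, v=3.846, θ₁=0.968, ω₁=0.499, θ₂=-0.799, ω₂=-5.620
apply F[32]=+20.000 → step 33: x=0.426, v=4.029, θ₁=0.976, ω₁=0.224, θ₂=-0.916, ω₂=-6.031
apply F[33]=+20.000 → step 34: x=0.508, v=4.192, θ₁=0.977, ω₁=-0.091, θ₂=-1.041, ω₂=-6.462
apply F[34]=+20.000 → step 35: x=0.593, v=4.332, θ₁=0.972, ω₁=-0.440, θ₂=-1.174, ω₂=-6.913
apply F[35]=+20.000 → step 36: x=0.681, v=4.443, θ₁=0.959, ω₁=-0.813, θ₂=-1.317, ω₂=-7.378
apply F[36]=+20.000 → step 37: x=0.771, v=4.521, θ₁=0.939, ω₁=-1.191, θ₂=-1.469, ω₂=-7.850
apply F[37]=+20.000 → step 38: x=0.862, v=4.563, θ₁=0.912, ω₁=-1.544, θ₂=-1.631, ω₂=-8.313
apply F[38]=+20.000 → step 39: x=0.953, v=4.567, θ₁=0.878, ω₁=-1.834, θ₂=-1.802, ω₂=-8.745
apply F[39]=+20.000 → step 40: x=1.044, v=4.533, θ₁=0.839, ω₁=-2.013, θ₂=-1.980, ω₂=-9.115
Max |angle| over trajectory = 1.980 rad = 113.5°.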